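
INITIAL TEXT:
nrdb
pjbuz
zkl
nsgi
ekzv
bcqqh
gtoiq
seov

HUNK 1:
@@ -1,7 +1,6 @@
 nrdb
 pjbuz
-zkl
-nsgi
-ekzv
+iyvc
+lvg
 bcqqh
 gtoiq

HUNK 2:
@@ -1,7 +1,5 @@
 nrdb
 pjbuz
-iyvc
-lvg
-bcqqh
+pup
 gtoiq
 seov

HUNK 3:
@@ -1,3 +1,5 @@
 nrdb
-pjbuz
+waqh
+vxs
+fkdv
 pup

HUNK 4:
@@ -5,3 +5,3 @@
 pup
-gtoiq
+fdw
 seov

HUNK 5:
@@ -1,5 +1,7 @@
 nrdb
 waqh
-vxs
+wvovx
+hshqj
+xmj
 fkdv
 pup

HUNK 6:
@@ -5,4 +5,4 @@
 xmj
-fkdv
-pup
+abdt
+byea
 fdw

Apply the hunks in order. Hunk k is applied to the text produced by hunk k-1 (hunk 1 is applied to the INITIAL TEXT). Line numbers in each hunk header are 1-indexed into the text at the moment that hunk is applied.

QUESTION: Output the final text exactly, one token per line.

Answer: nrdb
waqh
wvovx
hshqj
xmj
abdt
byea
fdw
seov

Derivation:
Hunk 1: at line 1 remove [zkl,nsgi,ekzv] add [iyvc,lvg] -> 7 lines: nrdb pjbuz iyvc lvg bcqqh gtoiq seov
Hunk 2: at line 1 remove [iyvc,lvg,bcqqh] add [pup] -> 5 lines: nrdb pjbuz pup gtoiq seov
Hunk 3: at line 1 remove [pjbuz] add [waqh,vxs,fkdv] -> 7 lines: nrdb waqh vxs fkdv pup gtoiq seov
Hunk 4: at line 5 remove [gtoiq] add [fdw] -> 7 lines: nrdb waqh vxs fkdv pup fdw seov
Hunk 5: at line 1 remove [vxs] add [wvovx,hshqj,xmj] -> 9 lines: nrdb waqh wvovx hshqj xmj fkdv pup fdw seov
Hunk 6: at line 5 remove [fkdv,pup] add [abdt,byea] -> 9 lines: nrdb waqh wvovx hshqj xmj abdt byea fdw seov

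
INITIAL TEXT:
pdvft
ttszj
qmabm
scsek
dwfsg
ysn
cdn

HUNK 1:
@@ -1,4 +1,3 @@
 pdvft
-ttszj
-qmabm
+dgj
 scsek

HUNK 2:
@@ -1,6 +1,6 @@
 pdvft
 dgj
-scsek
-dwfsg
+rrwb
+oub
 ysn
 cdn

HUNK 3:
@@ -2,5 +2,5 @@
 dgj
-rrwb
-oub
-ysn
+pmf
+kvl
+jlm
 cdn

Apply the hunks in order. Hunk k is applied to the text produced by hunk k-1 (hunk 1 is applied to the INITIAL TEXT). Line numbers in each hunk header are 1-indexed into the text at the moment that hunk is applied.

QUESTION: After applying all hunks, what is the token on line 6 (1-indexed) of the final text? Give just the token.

Answer: cdn

Derivation:
Hunk 1: at line 1 remove [ttszj,qmabm] add [dgj] -> 6 lines: pdvft dgj scsek dwfsg ysn cdn
Hunk 2: at line 1 remove [scsek,dwfsg] add [rrwb,oub] -> 6 lines: pdvft dgj rrwb oub ysn cdn
Hunk 3: at line 2 remove [rrwb,oub,ysn] add [pmf,kvl,jlm] -> 6 lines: pdvft dgj pmf kvl jlm cdn
Final line 6: cdn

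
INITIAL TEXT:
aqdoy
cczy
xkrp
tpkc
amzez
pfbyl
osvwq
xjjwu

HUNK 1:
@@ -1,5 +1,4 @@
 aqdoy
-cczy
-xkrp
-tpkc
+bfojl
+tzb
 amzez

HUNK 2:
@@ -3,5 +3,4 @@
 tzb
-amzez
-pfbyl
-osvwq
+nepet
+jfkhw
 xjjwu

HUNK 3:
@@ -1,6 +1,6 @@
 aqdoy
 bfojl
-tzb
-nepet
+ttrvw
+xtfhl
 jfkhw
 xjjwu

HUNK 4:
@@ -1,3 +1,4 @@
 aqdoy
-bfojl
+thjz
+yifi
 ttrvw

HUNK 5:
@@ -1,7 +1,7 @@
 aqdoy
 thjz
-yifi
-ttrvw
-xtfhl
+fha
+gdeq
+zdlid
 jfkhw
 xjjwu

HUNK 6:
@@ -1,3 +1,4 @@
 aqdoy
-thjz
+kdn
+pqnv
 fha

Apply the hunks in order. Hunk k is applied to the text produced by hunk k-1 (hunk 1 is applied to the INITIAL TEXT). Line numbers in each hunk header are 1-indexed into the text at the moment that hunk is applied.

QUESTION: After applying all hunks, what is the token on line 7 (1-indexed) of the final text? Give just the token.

Hunk 1: at line 1 remove [cczy,xkrp,tpkc] add [bfojl,tzb] -> 7 lines: aqdoy bfojl tzb amzez pfbyl osvwq xjjwu
Hunk 2: at line 3 remove [amzez,pfbyl,osvwq] add [nepet,jfkhw] -> 6 lines: aqdoy bfojl tzb nepet jfkhw xjjwu
Hunk 3: at line 1 remove [tzb,nepet] add [ttrvw,xtfhl] -> 6 lines: aqdoy bfojl ttrvw xtfhl jfkhw xjjwu
Hunk 4: at line 1 remove [bfojl] add [thjz,yifi] -> 7 lines: aqdoy thjz yifi ttrvw xtfhl jfkhw xjjwu
Hunk 5: at line 1 remove [yifi,ttrvw,xtfhl] add [fha,gdeq,zdlid] -> 7 lines: aqdoy thjz fha gdeq zdlid jfkhw xjjwu
Hunk 6: at line 1 remove [thjz] add [kdn,pqnv] -> 8 lines: aqdoy kdn pqnv fha gdeq zdlid jfkhw xjjwu
Final line 7: jfkhw

Answer: jfkhw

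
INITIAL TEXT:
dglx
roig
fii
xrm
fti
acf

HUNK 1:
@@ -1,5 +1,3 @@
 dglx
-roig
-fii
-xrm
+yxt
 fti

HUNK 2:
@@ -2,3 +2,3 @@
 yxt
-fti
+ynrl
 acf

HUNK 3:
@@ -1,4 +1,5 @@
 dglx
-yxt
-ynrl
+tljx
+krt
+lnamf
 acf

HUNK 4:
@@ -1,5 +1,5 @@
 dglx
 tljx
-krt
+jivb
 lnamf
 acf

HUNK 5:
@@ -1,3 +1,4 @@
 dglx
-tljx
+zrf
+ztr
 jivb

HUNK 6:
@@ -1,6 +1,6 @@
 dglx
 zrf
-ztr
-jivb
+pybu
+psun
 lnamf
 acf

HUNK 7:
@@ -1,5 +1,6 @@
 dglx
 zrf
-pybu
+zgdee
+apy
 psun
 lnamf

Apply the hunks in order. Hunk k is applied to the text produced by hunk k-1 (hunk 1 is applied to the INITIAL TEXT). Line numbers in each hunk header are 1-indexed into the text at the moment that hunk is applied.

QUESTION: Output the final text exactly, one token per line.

Answer: dglx
zrf
zgdee
apy
psun
lnamf
acf

Derivation:
Hunk 1: at line 1 remove [roig,fii,xrm] add [yxt] -> 4 lines: dglx yxt fti acf
Hunk 2: at line 2 remove [fti] add [ynrl] -> 4 lines: dglx yxt ynrl acf
Hunk 3: at line 1 remove [yxt,ynrl] add [tljx,krt,lnamf] -> 5 lines: dglx tljx krt lnamf acf
Hunk 4: at line 1 remove [krt] add [jivb] -> 5 lines: dglx tljx jivb lnamf acf
Hunk 5: at line 1 remove [tljx] add [zrf,ztr] -> 6 lines: dglx zrf ztr jivb lnamf acf
Hunk 6: at line 1 remove [ztr,jivb] add [pybu,psun] -> 6 lines: dglx zrf pybu psun lnamf acf
Hunk 7: at line 1 remove [pybu] add [zgdee,apy] -> 7 lines: dglx zrf zgdee apy psun lnamf acf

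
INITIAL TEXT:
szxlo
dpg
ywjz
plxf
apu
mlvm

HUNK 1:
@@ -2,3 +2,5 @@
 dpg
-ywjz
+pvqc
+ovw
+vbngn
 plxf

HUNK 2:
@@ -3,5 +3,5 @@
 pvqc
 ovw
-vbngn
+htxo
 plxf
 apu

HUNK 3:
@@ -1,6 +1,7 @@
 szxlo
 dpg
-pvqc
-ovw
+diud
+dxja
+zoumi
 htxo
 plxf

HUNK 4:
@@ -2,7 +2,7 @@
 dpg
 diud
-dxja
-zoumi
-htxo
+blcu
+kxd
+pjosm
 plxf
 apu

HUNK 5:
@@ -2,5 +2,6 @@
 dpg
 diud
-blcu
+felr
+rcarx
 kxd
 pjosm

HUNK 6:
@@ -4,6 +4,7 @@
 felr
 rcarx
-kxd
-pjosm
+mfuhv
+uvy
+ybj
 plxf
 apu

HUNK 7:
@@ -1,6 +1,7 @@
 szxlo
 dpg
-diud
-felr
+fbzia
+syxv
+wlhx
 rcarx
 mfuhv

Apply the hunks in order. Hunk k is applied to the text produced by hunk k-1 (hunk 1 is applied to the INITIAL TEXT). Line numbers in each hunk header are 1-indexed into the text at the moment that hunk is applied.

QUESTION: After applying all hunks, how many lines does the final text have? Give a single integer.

Answer: 12

Derivation:
Hunk 1: at line 2 remove [ywjz] add [pvqc,ovw,vbngn] -> 8 lines: szxlo dpg pvqc ovw vbngn plxf apu mlvm
Hunk 2: at line 3 remove [vbngn] add [htxo] -> 8 lines: szxlo dpg pvqc ovw htxo plxf apu mlvm
Hunk 3: at line 1 remove [pvqc,ovw] add [diud,dxja,zoumi] -> 9 lines: szxlo dpg diud dxja zoumi htxo plxf apu mlvm
Hunk 4: at line 2 remove [dxja,zoumi,htxo] add [blcu,kxd,pjosm] -> 9 lines: szxlo dpg diud blcu kxd pjosm plxf apu mlvm
Hunk 5: at line 2 remove [blcu] add [felr,rcarx] -> 10 lines: szxlo dpg diud felr rcarx kxd pjosm plxf apu mlvm
Hunk 6: at line 4 remove [kxd,pjosm] add [mfuhv,uvy,ybj] -> 11 lines: szxlo dpg diud felr rcarx mfuhv uvy ybj plxf apu mlvm
Hunk 7: at line 1 remove [diud,felr] add [fbzia,syxv,wlhx] -> 12 lines: szxlo dpg fbzia syxv wlhx rcarx mfuhv uvy ybj plxf apu mlvm
Final line count: 12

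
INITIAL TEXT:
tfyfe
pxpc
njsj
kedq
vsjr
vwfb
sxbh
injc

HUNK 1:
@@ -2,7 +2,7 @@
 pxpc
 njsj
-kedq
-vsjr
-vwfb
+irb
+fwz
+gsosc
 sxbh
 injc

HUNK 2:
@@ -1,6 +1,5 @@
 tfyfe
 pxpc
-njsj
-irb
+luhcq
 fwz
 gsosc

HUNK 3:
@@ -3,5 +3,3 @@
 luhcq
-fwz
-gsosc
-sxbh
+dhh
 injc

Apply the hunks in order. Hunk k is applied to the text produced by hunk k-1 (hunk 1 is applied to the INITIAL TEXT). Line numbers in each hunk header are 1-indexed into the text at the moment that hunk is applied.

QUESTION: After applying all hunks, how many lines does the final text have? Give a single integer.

Hunk 1: at line 2 remove [kedq,vsjr,vwfb] add [irb,fwz,gsosc] -> 8 lines: tfyfe pxpc njsj irb fwz gsosc sxbh injc
Hunk 2: at line 1 remove [njsj,irb] add [luhcq] -> 7 lines: tfyfe pxpc luhcq fwz gsosc sxbh injc
Hunk 3: at line 3 remove [fwz,gsosc,sxbh] add [dhh] -> 5 lines: tfyfe pxpc luhcq dhh injc
Final line count: 5

Answer: 5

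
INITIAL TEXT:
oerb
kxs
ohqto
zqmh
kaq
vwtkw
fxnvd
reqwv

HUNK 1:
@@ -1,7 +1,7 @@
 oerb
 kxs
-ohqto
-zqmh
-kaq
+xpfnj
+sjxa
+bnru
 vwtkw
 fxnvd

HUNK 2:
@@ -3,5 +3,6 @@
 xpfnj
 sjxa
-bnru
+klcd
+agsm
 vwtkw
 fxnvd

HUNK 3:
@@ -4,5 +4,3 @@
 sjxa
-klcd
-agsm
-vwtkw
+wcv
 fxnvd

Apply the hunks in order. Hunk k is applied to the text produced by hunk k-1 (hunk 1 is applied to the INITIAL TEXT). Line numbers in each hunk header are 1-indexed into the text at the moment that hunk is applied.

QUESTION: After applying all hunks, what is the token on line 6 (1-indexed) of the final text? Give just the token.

Answer: fxnvd

Derivation:
Hunk 1: at line 1 remove [ohqto,zqmh,kaq] add [xpfnj,sjxa,bnru] -> 8 lines: oerb kxs xpfnj sjxa bnru vwtkw fxnvd reqwv
Hunk 2: at line 3 remove [bnru] add [klcd,agsm] -> 9 lines: oerb kxs xpfnj sjxa klcd agsm vwtkw fxnvd reqwv
Hunk 3: at line 4 remove [klcd,agsm,vwtkw] add [wcv] -> 7 lines: oerb kxs xpfnj sjxa wcv fxnvd reqwv
Final line 6: fxnvd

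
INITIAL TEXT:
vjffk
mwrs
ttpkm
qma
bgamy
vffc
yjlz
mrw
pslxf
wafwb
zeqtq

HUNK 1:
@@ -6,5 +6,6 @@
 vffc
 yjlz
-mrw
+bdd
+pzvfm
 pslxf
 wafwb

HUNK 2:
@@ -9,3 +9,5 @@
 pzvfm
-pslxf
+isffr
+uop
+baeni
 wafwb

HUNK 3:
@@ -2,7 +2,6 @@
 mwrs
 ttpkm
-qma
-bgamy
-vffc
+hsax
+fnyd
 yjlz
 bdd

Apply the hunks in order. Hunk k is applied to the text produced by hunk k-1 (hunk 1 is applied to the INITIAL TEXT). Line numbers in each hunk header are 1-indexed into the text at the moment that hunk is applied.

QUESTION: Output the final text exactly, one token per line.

Answer: vjffk
mwrs
ttpkm
hsax
fnyd
yjlz
bdd
pzvfm
isffr
uop
baeni
wafwb
zeqtq

Derivation:
Hunk 1: at line 6 remove [mrw] add [bdd,pzvfm] -> 12 lines: vjffk mwrs ttpkm qma bgamy vffc yjlz bdd pzvfm pslxf wafwb zeqtq
Hunk 2: at line 9 remove [pslxf] add [isffr,uop,baeni] -> 14 lines: vjffk mwrs ttpkm qma bgamy vffc yjlz bdd pzvfm isffr uop baeni wafwb zeqtq
Hunk 3: at line 2 remove [qma,bgamy,vffc] add [hsax,fnyd] -> 13 lines: vjffk mwrs ttpkm hsax fnyd yjlz bdd pzvfm isffr uop baeni wafwb zeqtq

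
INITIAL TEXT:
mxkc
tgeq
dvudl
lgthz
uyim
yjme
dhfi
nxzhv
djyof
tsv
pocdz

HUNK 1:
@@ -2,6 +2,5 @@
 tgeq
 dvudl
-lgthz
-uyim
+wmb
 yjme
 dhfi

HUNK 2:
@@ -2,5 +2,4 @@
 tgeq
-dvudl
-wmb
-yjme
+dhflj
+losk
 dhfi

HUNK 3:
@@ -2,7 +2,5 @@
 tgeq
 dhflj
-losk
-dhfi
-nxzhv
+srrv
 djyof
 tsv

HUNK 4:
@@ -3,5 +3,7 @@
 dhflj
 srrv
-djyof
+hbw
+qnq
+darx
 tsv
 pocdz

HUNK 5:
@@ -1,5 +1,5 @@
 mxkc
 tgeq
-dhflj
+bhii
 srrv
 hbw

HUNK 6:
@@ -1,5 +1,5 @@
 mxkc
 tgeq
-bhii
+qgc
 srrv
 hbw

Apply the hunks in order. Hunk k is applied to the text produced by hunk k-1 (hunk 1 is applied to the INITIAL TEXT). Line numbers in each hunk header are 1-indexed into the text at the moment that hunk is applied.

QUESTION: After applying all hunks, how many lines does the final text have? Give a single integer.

Answer: 9

Derivation:
Hunk 1: at line 2 remove [lgthz,uyim] add [wmb] -> 10 lines: mxkc tgeq dvudl wmb yjme dhfi nxzhv djyof tsv pocdz
Hunk 2: at line 2 remove [dvudl,wmb,yjme] add [dhflj,losk] -> 9 lines: mxkc tgeq dhflj losk dhfi nxzhv djyof tsv pocdz
Hunk 3: at line 2 remove [losk,dhfi,nxzhv] add [srrv] -> 7 lines: mxkc tgeq dhflj srrv djyof tsv pocdz
Hunk 4: at line 3 remove [djyof] add [hbw,qnq,darx] -> 9 lines: mxkc tgeq dhflj srrv hbw qnq darx tsv pocdz
Hunk 5: at line 1 remove [dhflj] add [bhii] -> 9 lines: mxkc tgeq bhii srrv hbw qnq darx tsv pocdz
Hunk 6: at line 1 remove [bhii] add [qgc] -> 9 lines: mxkc tgeq qgc srrv hbw qnq darx tsv pocdz
Final line count: 9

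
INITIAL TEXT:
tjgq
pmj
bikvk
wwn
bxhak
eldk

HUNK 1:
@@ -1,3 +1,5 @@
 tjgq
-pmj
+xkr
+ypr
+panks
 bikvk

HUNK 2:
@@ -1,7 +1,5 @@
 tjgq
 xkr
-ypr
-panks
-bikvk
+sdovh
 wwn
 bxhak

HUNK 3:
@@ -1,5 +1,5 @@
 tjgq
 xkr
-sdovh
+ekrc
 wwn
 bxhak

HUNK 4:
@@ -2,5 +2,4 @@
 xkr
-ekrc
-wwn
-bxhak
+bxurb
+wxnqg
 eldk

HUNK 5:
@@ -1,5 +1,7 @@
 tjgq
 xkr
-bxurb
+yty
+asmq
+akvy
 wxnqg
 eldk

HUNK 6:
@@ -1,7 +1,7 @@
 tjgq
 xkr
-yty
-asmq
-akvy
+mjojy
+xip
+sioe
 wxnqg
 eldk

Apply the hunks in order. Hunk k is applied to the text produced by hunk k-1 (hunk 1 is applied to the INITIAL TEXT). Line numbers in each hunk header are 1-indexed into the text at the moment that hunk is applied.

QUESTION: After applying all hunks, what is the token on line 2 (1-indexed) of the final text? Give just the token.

Hunk 1: at line 1 remove [pmj] add [xkr,ypr,panks] -> 8 lines: tjgq xkr ypr panks bikvk wwn bxhak eldk
Hunk 2: at line 1 remove [ypr,panks,bikvk] add [sdovh] -> 6 lines: tjgq xkr sdovh wwn bxhak eldk
Hunk 3: at line 1 remove [sdovh] add [ekrc] -> 6 lines: tjgq xkr ekrc wwn bxhak eldk
Hunk 4: at line 2 remove [ekrc,wwn,bxhak] add [bxurb,wxnqg] -> 5 lines: tjgq xkr bxurb wxnqg eldk
Hunk 5: at line 1 remove [bxurb] add [yty,asmq,akvy] -> 7 lines: tjgq xkr yty asmq akvy wxnqg eldk
Hunk 6: at line 1 remove [yty,asmq,akvy] add [mjojy,xip,sioe] -> 7 lines: tjgq xkr mjojy xip sioe wxnqg eldk
Final line 2: xkr

Answer: xkr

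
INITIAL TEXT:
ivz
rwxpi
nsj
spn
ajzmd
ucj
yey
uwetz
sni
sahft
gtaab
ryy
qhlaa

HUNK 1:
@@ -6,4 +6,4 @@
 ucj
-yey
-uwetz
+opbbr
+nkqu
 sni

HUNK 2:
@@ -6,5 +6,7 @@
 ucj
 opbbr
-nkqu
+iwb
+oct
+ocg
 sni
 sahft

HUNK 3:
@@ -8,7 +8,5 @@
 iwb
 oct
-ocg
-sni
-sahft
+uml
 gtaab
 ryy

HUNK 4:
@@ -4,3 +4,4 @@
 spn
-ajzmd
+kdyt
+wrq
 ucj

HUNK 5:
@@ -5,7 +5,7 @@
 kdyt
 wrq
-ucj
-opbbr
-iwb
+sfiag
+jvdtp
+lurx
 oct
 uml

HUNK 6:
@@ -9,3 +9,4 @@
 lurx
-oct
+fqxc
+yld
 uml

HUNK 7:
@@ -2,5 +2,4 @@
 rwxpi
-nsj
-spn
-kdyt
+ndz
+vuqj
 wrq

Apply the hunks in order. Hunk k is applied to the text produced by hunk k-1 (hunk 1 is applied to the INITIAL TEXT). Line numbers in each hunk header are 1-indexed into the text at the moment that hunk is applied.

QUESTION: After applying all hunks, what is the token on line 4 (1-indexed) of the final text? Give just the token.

Answer: vuqj

Derivation:
Hunk 1: at line 6 remove [yey,uwetz] add [opbbr,nkqu] -> 13 lines: ivz rwxpi nsj spn ajzmd ucj opbbr nkqu sni sahft gtaab ryy qhlaa
Hunk 2: at line 6 remove [nkqu] add [iwb,oct,ocg] -> 15 lines: ivz rwxpi nsj spn ajzmd ucj opbbr iwb oct ocg sni sahft gtaab ryy qhlaa
Hunk 3: at line 8 remove [ocg,sni,sahft] add [uml] -> 13 lines: ivz rwxpi nsj spn ajzmd ucj opbbr iwb oct uml gtaab ryy qhlaa
Hunk 4: at line 4 remove [ajzmd] add [kdyt,wrq] -> 14 lines: ivz rwxpi nsj spn kdyt wrq ucj opbbr iwb oct uml gtaab ryy qhlaa
Hunk 5: at line 5 remove [ucj,opbbr,iwb] add [sfiag,jvdtp,lurx] -> 14 lines: ivz rwxpi nsj spn kdyt wrq sfiag jvdtp lurx oct uml gtaab ryy qhlaa
Hunk 6: at line 9 remove [oct] add [fqxc,yld] -> 15 lines: ivz rwxpi nsj spn kdyt wrq sfiag jvdtp lurx fqxc yld uml gtaab ryy qhlaa
Hunk 7: at line 2 remove [nsj,spn,kdyt] add [ndz,vuqj] -> 14 lines: ivz rwxpi ndz vuqj wrq sfiag jvdtp lurx fqxc yld uml gtaab ryy qhlaa
Final line 4: vuqj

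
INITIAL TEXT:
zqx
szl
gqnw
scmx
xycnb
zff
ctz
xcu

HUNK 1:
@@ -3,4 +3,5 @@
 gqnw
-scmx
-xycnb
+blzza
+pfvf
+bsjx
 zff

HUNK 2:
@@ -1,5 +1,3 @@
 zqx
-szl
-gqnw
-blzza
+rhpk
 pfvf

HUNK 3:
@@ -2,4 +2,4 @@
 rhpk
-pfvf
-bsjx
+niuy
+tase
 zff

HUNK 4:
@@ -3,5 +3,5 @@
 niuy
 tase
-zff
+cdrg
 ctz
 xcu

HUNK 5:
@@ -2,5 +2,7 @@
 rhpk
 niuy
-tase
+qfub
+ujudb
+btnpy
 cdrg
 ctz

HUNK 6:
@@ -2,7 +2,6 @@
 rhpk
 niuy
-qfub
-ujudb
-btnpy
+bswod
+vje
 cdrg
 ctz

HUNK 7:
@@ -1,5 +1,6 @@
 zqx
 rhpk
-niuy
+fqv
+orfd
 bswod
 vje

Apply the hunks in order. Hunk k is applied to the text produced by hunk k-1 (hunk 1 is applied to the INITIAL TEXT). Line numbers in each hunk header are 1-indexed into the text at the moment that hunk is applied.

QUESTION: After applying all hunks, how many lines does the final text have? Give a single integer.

Hunk 1: at line 3 remove [scmx,xycnb] add [blzza,pfvf,bsjx] -> 9 lines: zqx szl gqnw blzza pfvf bsjx zff ctz xcu
Hunk 2: at line 1 remove [szl,gqnw,blzza] add [rhpk] -> 7 lines: zqx rhpk pfvf bsjx zff ctz xcu
Hunk 3: at line 2 remove [pfvf,bsjx] add [niuy,tase] -> 7 lines: zqx rhpk niuy tase zff ctz xcu
Hunk 4: at line 3 remove [zff] add [cdrg] -> 7 lines: zqx rhpk niuy tase cdrg ctz xcu
Hunk 5: at line 2 remove [tase] add [qfub,ujudb,btnpy] -> 9 lines: zqx rhpk niuy qfub ujudb btnpy cdrg ctz xcu
Hunk 6: at line 2 remove [qfub,ujudb,btnpy] add [bswod,vje] -> 8 lines: zqx rhpk niuy bswod vje cdrg ctz xcu
Hunk 7: at line 1 remove [niuy] add [fqv,orfd] -> 9 lines: zqx rhpk fqv orfd bswod vje cdrg ctz xcu
Final line count: 9

Answer: 9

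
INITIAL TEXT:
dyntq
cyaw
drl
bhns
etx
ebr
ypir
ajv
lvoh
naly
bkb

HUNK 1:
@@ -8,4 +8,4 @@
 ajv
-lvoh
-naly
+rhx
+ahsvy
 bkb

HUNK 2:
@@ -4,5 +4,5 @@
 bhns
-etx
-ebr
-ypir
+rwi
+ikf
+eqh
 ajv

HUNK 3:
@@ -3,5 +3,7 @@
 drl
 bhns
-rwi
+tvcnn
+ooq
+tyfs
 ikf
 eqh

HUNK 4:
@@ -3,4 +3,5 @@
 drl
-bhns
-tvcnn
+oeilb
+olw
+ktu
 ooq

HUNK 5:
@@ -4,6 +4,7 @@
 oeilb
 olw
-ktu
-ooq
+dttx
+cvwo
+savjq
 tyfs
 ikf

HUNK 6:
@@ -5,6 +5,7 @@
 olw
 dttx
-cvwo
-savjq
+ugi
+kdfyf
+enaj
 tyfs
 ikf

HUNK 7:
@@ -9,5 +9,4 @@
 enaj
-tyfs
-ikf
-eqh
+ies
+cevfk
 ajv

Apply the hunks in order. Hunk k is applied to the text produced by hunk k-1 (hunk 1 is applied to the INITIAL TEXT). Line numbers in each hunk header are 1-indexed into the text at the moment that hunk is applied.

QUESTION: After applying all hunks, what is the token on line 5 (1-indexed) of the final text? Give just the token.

Answer: olw

Derivation:
Hunk 1: at line 8 remove [lvoh,naly] add [rhx,ahsvy] -> 11 lines: dyntq cyaw drl bhns etx ebr ypir ajv rhx ahsvy bkb
Hunk 2: at line 4 remove [etx,ebr,ypir] add [rwi,ikf,eqh] -> 11 lines: dyntq cyaw drl bhns rwi ikf eqh ajv rhx ahsvy bkb
Hunk 3: at line 3 remove [rwi] add [tvcnn,ooq,tyfs] -> 13 lines: dyntq cyaw drl bhns tvcnn ooq tyfs ikf eqh ajv rhx ahsvy bkb
Hunk 4: at line 3 remove [bhns,tvcnn] add [oeilb,olw,ktu] -> 14 lines: dyntq cyaw drl oeilb olw ktu ooq tyfs ikf eqh ajv rhx ahsvy bkb
Hunk 5: at line 4 remove [ktu,ooq] add [dttx,cvwo,savjq] -> 15 lines: dyntq cyaw drl oeilb olw dttx cvwo savjq tyfs ikf eqh ajv rhx ahsvy bkb
Hunk 6: at line 5 remove [cvwo,savjq] add [ugi,kdfyf,enaj] -> 16 lines: dyntq cyaw drl oeilb olw dttx ugi kdfyf enaj tyfs ikf eqh ajv rhx ahsvy bkb
Hunk 7: at line 9 remove [tyfs,ikf,eqh] add [ies,cevfk] -> 15 lines: dyntq cyaw drl oeilb olw dttx ugi kdfyf enaj ies cevfk ajv rhx ahsvy bkb
Final line 5: olw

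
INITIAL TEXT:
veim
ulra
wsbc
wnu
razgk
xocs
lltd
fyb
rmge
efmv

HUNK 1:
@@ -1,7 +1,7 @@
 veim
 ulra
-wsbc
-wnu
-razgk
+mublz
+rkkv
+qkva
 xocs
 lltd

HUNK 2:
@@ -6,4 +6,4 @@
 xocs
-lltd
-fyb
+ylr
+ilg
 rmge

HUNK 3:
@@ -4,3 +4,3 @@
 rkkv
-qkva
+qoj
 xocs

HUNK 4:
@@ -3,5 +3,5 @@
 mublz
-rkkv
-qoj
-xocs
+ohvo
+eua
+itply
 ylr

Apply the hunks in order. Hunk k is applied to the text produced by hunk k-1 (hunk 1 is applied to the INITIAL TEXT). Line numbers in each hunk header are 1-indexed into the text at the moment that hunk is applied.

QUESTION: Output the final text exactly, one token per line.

Answer: veim
ulra
mublz
ohvo
eua
itply
ylr
ilg
rmge
efmv

Derivation:
Hunk 1: at line 1 remove [wsbc,wnu,razgk] add [mublz,rkkv,qkva] -> 10 lines: veim ulra mublz rkkv qkva xocs lltd fyb rmge efmv
Hunk 2: at line 6 remove [lltd,fyb] add [ylr,ilg] -> 10 lines: veim ulra mublz rkkv qkva xocs ylr ilg rmge efmv
Hunk 3: at line 4 remove [qkva] add [qoj] -> 10 lines: veim ulra mublz rkkv qoj xocs ylr ilg rmge efmv
Hunk 4: at line 3 remove [rkkv,qoj,xocs] add [ohvo,eua,itply] -> 10 lines: veim ulra mublz ohvo eua itply ylr ilg rmge efmv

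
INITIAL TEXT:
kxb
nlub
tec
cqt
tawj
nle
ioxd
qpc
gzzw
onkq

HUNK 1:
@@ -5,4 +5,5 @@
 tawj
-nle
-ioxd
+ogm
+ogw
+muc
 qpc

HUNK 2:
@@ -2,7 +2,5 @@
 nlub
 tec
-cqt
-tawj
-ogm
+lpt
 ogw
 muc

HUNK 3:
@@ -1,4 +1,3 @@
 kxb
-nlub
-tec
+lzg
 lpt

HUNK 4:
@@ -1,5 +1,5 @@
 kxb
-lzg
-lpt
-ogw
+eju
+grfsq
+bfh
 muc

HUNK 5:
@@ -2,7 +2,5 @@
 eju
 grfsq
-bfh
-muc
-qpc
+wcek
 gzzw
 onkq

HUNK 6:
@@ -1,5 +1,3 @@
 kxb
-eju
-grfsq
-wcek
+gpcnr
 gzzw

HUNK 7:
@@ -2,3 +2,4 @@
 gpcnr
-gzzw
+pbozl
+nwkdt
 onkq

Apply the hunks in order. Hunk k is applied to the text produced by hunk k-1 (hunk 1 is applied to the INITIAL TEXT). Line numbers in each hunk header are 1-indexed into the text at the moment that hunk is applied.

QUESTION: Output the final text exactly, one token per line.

Answer: kxb
gpcnr
pbozl
nwkdt
onkq

Derivation:
Hunk 1: at line 5 remove [nle,ioxd] add [ogm,ogw,muc] -> 11 lines: kxb nlub tec cqt tawj ogm ogw muc qpc gzzw onkq
Hunk 2: at line 2 remove [cqt,tawj,ogm] add [lpt] -> 9 lines: kxb nlub tec lpt ogw muc qpc gzzw onkq
Hunk 3: at line 1 remove [nlub,tec] add [lzg] -> 8 lines: kxb lzg lpt ogw muc qpc gzzw onkq
Hunk 4: at line 1 remove [lzg,lpt,ogw] add [eju,grfsq,bfh] -> 8 lines: kxb eju grfsq bfh muc qpc gzzw onkq
Hunk 5: at line 2 remove [bfh,muc,qpc] add [wcek] -> 6 lines: kxb eju grfsq wcek gzzw onkq
Hunk 6: at line 1 remove [eju,grfsq,wcek] add [gpcnr] -> 4 lines: kxb gpcnr gzzw onkq
Hunk 7: at line 2 remove [gzzw] add [pbozl,nwkdt] -> 5 lines: kxb gpcnr pbozl nwkdt onkq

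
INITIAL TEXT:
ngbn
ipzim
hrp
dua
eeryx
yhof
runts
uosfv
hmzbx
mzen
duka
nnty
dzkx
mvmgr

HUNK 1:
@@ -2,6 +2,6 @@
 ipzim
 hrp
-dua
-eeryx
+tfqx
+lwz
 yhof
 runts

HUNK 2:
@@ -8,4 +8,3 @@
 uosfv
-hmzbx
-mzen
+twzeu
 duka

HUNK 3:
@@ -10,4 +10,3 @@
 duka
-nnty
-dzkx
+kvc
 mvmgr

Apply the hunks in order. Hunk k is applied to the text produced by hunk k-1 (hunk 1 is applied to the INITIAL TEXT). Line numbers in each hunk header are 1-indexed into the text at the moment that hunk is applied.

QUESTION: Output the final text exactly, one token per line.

Answer: ngbn
ipzim
hrp
tfqx
lwz
yhof
runts
uosfv
twzeu
duka
kvc
mvmgr

Derivation:
Hunk 1: at line 2 remove [dua,eeryx] add [tfqx,lwz] -> 14 lines: ngbn ipzim hrp tfqx lwz yhof runts uosfv hmzbx mzen duka nnty dzkx mvmgr
Hunk 2: at line 8 remove [hmzbx,mzen] add [twzeu] -> 13 lines: ngbn ipzim hrp tfqx lwz yhof runts uosfv twzeu duka nnty dzkx mvmgr
Hunk 3: at line 10 remove [nnty,dzkx] add [kvc] -> 12 lines: ngbn ipzim hrp tfqx lwz yhof runts uosfv twzeu duka kvc mvmgr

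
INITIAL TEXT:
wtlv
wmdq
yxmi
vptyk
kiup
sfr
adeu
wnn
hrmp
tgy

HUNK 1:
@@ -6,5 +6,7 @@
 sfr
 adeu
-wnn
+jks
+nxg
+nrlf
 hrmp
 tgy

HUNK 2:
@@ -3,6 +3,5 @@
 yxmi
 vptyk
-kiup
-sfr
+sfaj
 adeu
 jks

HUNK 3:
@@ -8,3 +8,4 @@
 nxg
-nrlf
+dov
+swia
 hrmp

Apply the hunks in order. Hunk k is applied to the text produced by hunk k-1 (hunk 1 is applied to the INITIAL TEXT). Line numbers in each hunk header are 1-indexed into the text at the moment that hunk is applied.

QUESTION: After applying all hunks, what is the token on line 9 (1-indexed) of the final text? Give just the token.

Answer: dov

Derivation:
Hunk 1: at line 6 remove [wnn] add [jks,nxg,nrlf] -> 12 lines: wtlv wmdq yxmi vptyk kiup sfr adeu jks nxg nrlf hrmp tgy
Hunk 2: at line 3 remove [kiup,sfr] add [sfaj] -> 11 lines: wtlv wmdq yxmi vptyk sfaj adeu jks nxg nrlf hrmp tgy
Hunk 3: at line 8 remove [nrlf] add [dov,swia] -> 12 lines: wtlv wmdq yxmi vptyk sfaj adeu jks nxg dov swia hrmp tgy
Final line 9: dov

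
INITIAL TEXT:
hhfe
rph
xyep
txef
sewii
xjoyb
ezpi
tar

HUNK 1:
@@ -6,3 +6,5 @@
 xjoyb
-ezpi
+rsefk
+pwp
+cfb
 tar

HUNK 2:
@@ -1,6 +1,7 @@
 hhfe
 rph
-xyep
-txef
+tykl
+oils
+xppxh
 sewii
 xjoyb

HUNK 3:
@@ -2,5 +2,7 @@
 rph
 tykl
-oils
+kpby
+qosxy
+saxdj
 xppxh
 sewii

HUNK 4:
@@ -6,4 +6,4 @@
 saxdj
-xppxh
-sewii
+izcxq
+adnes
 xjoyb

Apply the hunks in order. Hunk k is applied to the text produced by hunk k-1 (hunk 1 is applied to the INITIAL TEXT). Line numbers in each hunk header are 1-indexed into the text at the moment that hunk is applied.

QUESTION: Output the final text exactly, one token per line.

Hunk 1: at line 6 remove [ezpi] add [rsefk,pwp,cfb] -> 10 lines: hhfe rph xyep txef sewii xjoyb rsefk pwp cfb tar
Hunk 2: at line 1 remove [xyep,txef] add [tykl,oils,xppxh] -> 11 lines: hhfe rph tykl oils xppxh sewii xjoyb rsefk pwp cfb tar
Hunk 3: at line 2 remove [oils] add [kpby,qosxy,saxdj] -> 13 lines: hhfe rph tykl kpby qosxy saxdj xppxh sewii xjoyb rsefk pwp cfb tar
Hunk 4: at line 6 remove [xppxh,sewii] add [izcxq,adnes] -> 13 lines: hhfe rph tykl kpby qosxy saxdj izcxq adnes xjoyb rsefk pwp cfb tar

Answer: hhfe
rph
tykl
kpby
qosxy
saxdj
izcxq
adnes
xjoyb
rsefk
pwp
cfb
tar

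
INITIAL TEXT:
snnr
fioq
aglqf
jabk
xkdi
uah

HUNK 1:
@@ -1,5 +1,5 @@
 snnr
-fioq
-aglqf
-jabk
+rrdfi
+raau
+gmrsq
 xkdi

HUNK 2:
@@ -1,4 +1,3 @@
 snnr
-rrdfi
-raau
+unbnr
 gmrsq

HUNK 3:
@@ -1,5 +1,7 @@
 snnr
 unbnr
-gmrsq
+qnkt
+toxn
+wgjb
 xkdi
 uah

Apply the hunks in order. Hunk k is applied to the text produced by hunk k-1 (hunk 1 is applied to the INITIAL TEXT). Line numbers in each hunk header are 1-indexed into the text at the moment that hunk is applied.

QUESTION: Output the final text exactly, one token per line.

Answer: snnr
unbnr
qnkt
toxn
wgjb
xkdi
uah

Derivation:
Hunk 1: at line 1 remove [fioq,aglqf,jabk] add [rrdfi,raau,gmrsq] -> 6 lines: snnr rrdfi raau gmrsq xkdi uah
Hunk 2: at line 1 remove [rrdfi,raau] add [unbnr] -> 5 lines: snnr unbnr gmrsq xkdi uah
Hunk 3: at line 1 remove [gmrsq] add [qnkt,toxn,wgjb] -> 7 lines: snnr unbnr qnkt toxn wgjb xkdi uah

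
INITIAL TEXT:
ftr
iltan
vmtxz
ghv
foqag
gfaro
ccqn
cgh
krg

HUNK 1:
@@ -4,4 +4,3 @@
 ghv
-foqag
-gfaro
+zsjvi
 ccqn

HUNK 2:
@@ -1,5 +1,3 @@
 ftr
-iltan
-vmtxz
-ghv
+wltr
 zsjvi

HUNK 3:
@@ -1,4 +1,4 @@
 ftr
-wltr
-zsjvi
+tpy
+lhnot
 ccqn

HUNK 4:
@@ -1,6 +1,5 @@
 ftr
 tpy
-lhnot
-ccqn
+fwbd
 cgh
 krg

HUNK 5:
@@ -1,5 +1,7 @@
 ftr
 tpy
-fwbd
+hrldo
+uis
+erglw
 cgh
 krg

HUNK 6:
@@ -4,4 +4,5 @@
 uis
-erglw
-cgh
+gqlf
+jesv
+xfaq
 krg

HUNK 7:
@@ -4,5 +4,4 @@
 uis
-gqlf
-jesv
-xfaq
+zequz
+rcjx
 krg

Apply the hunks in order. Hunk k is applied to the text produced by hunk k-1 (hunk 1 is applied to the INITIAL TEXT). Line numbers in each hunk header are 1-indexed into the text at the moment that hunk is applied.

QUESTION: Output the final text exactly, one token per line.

Hunk 1: at line 4 remove [foqag,gfaro] add [zsjvi] -> 8 lines: ftr iltan vmtxz ghv zsjvi ccqn cgh krg
Hunk 2: at line 1 remove [iltan,vmtxz,ghv] add [wltr] -> 6 lines: ftr wltr zsjvi ccqn cgh krg
Hunk 3: at line 1 remove [wltr,zsjvi] add [tpy,lhnot] -> 6 lines: ftr tpy lhnot ccqn cgh krg
Hunk 4: at line 1 remove [lhnot,ccqn] add [fwbd] -> 5 lines: ftr tpy fwbd cgh krg
Hunk 5: at line 1 remove [fwbd] add [hrldo,uis,erglw] -> 7 lines: ftr tpy hrldo uis erglw cgh krg
Hunk 6: at line 4 remove [erglw,cgh] add [gqlf,jesv,xfaq] -> 8 lines: ftr tpy hrldo uis gqlf jesv xfaq krg
Hunk 7: at line 4 remove [gqlf,jesv,xfaq] add [zequz,rcjx] -> 7 lines: ftr tpy hrldo uis zequz rcjx krg

Answer: ftr
tpy
hrldo
uis
zequz
rcjx
krg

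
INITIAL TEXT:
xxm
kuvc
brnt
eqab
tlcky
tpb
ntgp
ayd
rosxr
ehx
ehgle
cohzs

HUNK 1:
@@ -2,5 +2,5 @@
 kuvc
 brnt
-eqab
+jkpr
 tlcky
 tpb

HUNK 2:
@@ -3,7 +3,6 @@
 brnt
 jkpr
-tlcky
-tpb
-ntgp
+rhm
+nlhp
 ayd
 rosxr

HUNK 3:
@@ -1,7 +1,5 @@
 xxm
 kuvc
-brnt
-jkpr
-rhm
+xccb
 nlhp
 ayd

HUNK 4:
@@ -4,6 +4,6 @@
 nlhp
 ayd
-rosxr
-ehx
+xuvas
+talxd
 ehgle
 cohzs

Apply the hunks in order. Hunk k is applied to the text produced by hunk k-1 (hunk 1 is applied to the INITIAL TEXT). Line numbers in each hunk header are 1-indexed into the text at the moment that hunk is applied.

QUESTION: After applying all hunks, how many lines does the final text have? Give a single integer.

Answer: 9

Derivation:
Hunk 1: at line 2 remove [eqab] add [jkpr] -> 12 lines: xxm kuvc brnt jkpr tlcky tpb ntgp ayd rosxr ehx ehgle cohzs
Hunk 2: at line 3 remove [tlcky,tpb,ntgp] add [rhm,nlhp] -> 11 lines: xxm kuvc brnt jkpr rhm nlhp ayd rosxr ehx ehgle cohzs
Hunk 3: at line 1 remove [brnt,jkpr,rhm] add [xccb] -> 9 lines: xxm kuvc xccb nlhp ayd rosxr ehx ehgle cohzs
Hunk 4: at line 4 remove [rosxr,ehx] add [xuvas,talxd] -> 9 lines: xxm kuvc xccb nlhp ayd xuvas talxd ehgle cohzs
Final line count: 9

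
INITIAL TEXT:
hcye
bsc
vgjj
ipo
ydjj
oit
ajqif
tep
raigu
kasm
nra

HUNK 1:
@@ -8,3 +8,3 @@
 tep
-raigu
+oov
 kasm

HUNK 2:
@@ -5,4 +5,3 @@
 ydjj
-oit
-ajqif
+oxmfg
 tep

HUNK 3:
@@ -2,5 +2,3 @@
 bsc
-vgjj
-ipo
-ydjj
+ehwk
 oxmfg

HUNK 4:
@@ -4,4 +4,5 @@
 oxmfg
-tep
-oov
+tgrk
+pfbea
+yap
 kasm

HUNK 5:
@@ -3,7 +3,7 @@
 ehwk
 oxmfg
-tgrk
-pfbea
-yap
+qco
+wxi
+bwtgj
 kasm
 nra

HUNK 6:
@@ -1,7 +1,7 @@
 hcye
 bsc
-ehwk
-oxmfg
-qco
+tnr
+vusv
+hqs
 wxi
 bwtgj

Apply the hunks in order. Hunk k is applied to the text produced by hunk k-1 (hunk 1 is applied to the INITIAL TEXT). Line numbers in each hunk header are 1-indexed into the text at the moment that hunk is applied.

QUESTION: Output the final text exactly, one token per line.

Hunk 1: at line 8 remove [raigu] add [oov] -> 11 lines: hcye bsc vgjj ipo ydjj oit ajqif tep oov kasm nra
Hunk 2: at line 5 remove [oit,ajqif] add [oxmfg] -> 10 lines: hcye bsc vgjj ipo ydjj oxmfg tep oov kasm nra
Hunk 3: at line 2 remove [vgjj,ipo,ydjj] add [ehwk] -> 8 lines: hcye bsc ehwk oxmfg tep oov kasm nra
Hunk 4: at line 4 remove [tep,oov] add [tgrk,pfbea,yap] -> 9 lines: hcye bsc ehwk oxmfg tgrk pfbea yap kasm nra
Hunk 5: at line 3 remove [tgrk,pfbea,yap] add [qco,wxi,bwtgj] -> 9 lines: hcye bsc ehwk oxmfg qco wxi bwtgj kasm nra
Hunk 6: at line 1 remove [ehwk,oxmfg,qco] add [tnr,vusv,hqs] -> 9 lines: hcye bsc tnr vusv hqs wxi bwtgj kasm nra

Answer: hcye
bsc
tnr
vusv
hqs
wxi
bwtgj
kasm
nra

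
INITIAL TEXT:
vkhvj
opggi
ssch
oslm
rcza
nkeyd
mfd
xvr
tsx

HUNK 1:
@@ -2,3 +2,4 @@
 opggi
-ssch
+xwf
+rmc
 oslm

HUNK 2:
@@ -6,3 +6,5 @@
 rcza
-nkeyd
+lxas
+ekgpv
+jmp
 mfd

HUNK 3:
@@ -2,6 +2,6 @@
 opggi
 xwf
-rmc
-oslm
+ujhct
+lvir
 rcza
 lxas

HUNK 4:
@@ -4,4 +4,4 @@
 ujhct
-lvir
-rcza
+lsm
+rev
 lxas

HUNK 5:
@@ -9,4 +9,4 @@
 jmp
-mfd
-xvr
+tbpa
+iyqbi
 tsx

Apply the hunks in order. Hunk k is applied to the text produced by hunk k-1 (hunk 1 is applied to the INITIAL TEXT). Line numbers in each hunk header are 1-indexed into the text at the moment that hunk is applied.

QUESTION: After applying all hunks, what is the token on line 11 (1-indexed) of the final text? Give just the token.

Hunk 1: at line 2 remove [ssch] add [xwf,rmc] -> 10 lines: vkhvj opggi xwf rmc oslm rcza nkeyd mfd xvr tsx
Hunk 2: at line 6 remove [nkeyd] add [lxas,ekgpv,jmp] -> 12 lines: vkhvj opggi xwf rmc oslm rcza lxas ekgpv jmp mfd xvr tsx
Hunk 3: at line 2 remove [rmc,oslm] add [ujhct,lvir] -> 12 lines: vkhvj opggi xwf ujhct lvir rcza lxas ekgpv jmp mfd xvr tsx
Hunk 4: at line 4 remove [lvir,rcza] add [lsm,rev] -> 12 lines: vkhvj opggi xwf ujhct lsm rev lxas ekgpv jmp mfd xvr tsx
Hunk 5: at line 9 remove [mfd,xvr] add [tbpa,iyqbi] -> 12 lines: vkhvj opggi xwf ujhct lsm rev lxas ekgpv jmp tbpa iyqbi tsx
Final line 11: iyqbi

Answer: iyqbi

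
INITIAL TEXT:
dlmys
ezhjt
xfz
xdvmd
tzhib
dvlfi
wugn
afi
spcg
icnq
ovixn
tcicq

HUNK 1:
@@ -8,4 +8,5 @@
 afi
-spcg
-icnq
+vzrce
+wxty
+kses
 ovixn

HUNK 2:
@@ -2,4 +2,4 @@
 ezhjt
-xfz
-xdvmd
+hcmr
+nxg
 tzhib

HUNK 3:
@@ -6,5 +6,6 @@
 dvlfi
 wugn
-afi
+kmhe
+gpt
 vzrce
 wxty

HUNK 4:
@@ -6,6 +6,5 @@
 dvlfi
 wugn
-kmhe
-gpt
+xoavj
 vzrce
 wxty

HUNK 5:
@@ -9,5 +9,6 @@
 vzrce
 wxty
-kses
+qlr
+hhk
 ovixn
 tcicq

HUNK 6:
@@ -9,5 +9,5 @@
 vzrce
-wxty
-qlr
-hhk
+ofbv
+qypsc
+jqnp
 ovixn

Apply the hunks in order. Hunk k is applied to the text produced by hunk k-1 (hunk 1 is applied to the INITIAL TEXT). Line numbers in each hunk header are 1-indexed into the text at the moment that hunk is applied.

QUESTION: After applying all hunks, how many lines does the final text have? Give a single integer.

Answer: 14

Derivation:
Hunk 1: at line 8 remove [spcg,icnq] add [vzrce,wxty,kses] -> 13 lines: dlmys ezhjt xfz xdvmd tzhib dvlfi wugn afi vzrce wxty kses ovixn tcicq
Hunk 2: at line 2 remove [xfz,xdvmd] add [hcmr,nxg] -> 13 lines: dlmys ezhjt hcmr nxg tzhib dvlfi wugn afi vzrce wxty kses ovixn tcicq
Hunk 3: at line 6 remove [afi] add [kmhe,gpt] -> 14 lines: dlmys ezhjt hcmr nxg tzhib dvlfi wugn kmhe gpt vzrce wxty kses ovixn tcicq
Hunk 4: at line 6 remove [kmhe,gpt] add [xoavj] -> 13 lines: dlmys ezhjt hcmr nxg tzhib dvlfi wugn xoavj vzrce wxty kses ovixn tcicq
Hunk 5: at line 9 remove [kses] add [qlr,hhk] -> 14 lines: dlmys ezhjt hcmr nxg tzhib dvlfi wugn xoavj vzrce wxty qlr hhk ovixn tcicq
Hunk 6: at line 9 remove [wxty,qlr,hhk] add [ofbv,qypsc,jqnp] -> 14 lines: dlmys ezhjt hcmr nxg tzhib dvlfi wugn xoavj vzrce ofbv qypsc jqnp ovixn tcicq
Final line count: 14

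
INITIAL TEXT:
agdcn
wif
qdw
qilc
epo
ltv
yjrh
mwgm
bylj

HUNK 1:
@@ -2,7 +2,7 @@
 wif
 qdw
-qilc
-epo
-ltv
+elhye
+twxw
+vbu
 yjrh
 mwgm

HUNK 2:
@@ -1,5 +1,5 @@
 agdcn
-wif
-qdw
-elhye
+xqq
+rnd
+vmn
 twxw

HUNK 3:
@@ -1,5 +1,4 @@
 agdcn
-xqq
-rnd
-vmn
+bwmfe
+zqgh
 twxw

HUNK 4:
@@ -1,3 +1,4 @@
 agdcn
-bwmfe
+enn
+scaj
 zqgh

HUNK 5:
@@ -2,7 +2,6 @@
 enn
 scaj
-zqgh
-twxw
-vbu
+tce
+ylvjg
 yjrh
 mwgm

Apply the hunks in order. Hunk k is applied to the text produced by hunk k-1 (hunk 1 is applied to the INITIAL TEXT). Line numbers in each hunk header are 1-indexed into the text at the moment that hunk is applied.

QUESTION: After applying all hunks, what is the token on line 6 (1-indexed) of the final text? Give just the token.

Hunk 1: at line 2 remove [qilc,epo,ltv] add [elhye,twxw,vbu] -> 9 lines: agdcn wif qdw elhye twxw vbu yjrh mwgm bylj
Hunk 2: at line 1 remove [wif,qdw,elhye] add [xqq,rnd,vmn] -> 9 lines: agdcn xqq rnd vmn twxw vbu yjrh mwgm bylj
Hunk 3: at line 1 remove [xqq,rnd,vmn] add [bwmfe,zqgh] -> 8 lines: agdcn bwmfe zqgh twxw vbu yjrh mwgm bylj
Hunk 4: at line 1 remove [bwmfe] add [enn,scaj] -> 9 lines: agdcn enn scaj zqgh twxw vbu yjrh mwgm bylj
Hunk 5: at line 2 remove [zqgh,twxw,vbu] add [tce,ylvjg] -> 8 lines: agdcn enn scaj tce ylvjg yjrh mwgm bylj
Final line 6: yjrh

Answer: yjrh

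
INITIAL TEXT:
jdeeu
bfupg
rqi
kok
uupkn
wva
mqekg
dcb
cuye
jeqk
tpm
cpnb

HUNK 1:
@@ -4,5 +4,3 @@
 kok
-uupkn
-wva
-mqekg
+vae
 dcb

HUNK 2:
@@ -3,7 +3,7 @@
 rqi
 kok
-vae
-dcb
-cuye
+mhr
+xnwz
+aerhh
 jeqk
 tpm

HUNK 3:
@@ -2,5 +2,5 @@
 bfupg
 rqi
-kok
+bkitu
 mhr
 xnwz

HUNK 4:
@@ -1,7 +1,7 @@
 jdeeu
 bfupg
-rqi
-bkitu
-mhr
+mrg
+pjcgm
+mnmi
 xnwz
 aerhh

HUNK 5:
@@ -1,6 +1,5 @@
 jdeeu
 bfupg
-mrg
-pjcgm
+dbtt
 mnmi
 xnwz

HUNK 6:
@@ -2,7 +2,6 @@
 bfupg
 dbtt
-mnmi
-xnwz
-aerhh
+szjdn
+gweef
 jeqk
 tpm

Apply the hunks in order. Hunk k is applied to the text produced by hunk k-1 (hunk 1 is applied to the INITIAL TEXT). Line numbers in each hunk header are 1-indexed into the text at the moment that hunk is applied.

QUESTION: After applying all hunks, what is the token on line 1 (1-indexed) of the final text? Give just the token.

Answer: jdeeu

Derivation:
Hunk 1: at line 4 remove [uupkn,wva,mqekg] add [vae] -> 10 lines: jdeeu bfupg rqi kok vae dcb cuye jeqk tpm cpnb
Hunk 2: at line 3 remove [vae,dcb,cuye] add [mhr,xnwz,aerhh] -> 10 lines: jdeeu bfupg rqi kok mhr xnwz aerhh jeqk tpm cpnb
Hunk 3: at line 2 remove [kok] add [bkitu] -> 10 lines: jdeeu bfupg rqi bkitu mhr xnwz aerhh jeqk tpm cpnb
Hunk 4: at line 1 remove [rqi,bkitu,mhr] add [mrg,pjcgm,mnmi] -> 10 lines: jdeeu bfupg mrg pjcgm mnmi xnwz aerhh jeqk tpm cpnb
Hunk 5: at line 1 remove [mrg,pjcgm] add [dbtt] -> 9 lines: jdeeu bfupg dbtt mnmi xnwz aerhh jeqk tpm cpnb
Hunk 6: at line 2 remove [mnmi,xnwz,aerhh] add [szjdn,gweef] -> 8 lines: jdeeu bfupg dbtt szjdn gweef jeqk tpm cpnb
Final line 1: jdeeu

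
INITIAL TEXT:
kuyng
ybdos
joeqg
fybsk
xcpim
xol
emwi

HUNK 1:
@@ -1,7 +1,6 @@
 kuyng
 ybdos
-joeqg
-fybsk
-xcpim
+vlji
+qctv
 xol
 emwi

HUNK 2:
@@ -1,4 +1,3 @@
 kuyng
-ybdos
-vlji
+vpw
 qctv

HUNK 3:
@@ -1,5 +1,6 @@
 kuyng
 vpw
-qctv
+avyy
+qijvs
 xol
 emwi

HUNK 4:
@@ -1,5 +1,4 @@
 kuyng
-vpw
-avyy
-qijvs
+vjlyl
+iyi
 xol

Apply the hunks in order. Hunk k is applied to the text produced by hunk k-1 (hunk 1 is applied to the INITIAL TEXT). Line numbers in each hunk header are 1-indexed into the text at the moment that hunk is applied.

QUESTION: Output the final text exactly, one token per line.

Hunk 1: at line 1 remove [joeqg,fybsk,xcpim] add [vlji,qctv] -> 6 lines: kuyng ybdos vlji qctv xol emwi
Hunk 2: at line 1 remove [ybdos,vlji] add [vpw] -> 5 lines: kuyng vpw qctv xol emwi
Hunk 3: at line 1 remove [qctv] add [avyy,qijvs] -> 6 lines: kuyng vpw avyy qijvs xol emwi
Hunk 4: at line 1 remove [vpw,avyy,qijvs] add [vjlyl,iyi] -> 5 lines: kuyng vjlyl iyi xol emwi

Answer: kuyng
vjlyl
iyi
xol
emwi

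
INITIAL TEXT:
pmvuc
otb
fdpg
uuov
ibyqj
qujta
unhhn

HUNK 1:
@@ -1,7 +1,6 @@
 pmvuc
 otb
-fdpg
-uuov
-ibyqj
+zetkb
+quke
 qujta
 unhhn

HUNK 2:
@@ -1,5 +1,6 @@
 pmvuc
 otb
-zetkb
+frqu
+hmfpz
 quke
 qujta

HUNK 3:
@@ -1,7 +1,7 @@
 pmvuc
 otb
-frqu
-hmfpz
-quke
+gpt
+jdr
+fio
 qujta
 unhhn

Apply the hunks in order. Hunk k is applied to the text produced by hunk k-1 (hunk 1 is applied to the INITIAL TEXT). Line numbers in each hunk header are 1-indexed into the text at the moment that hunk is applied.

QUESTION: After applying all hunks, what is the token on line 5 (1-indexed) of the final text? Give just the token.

Hunk 1: at line 1 remove [fdpg,uuov,ibyqj] add [zetkb,quke] -> 6 lines: pmvuc otb zetkb quke qujta unhhn
Hunk 2: at line 1 remove [zetkb] add [frqu,hmfpz] -> 7 lines: pmvuc otb frqu hmfpz quke qujta unhhn
Hunk 3: at line 1 remove [frqu,hmfpz,quke] add [gpt,jdr,fio] -> 7 lines: pmvuc otb gpt jdr fio qujta unhhn
Final line 5: fio

Answer: fio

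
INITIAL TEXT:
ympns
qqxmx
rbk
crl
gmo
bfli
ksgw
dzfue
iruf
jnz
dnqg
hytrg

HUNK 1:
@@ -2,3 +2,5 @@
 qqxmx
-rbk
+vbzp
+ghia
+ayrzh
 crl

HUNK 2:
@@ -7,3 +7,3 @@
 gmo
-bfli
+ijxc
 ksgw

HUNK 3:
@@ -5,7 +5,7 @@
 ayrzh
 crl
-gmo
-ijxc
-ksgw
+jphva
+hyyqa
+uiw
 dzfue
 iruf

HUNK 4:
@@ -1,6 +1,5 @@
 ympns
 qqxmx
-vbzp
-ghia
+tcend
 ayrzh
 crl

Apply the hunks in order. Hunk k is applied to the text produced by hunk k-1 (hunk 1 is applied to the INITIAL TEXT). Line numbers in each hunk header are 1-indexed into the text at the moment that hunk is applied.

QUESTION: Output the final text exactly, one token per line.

Hunk 1: at line 2 remove [rbk] add [vbzp,ghia,ayrzh] -> 14 lines: ympns qqxmx vbzp ghia ayrzh crl gmo bfli ksgw dzfue iruf jnz dnqg hytrg
Hunk 2: at line 7 remove [bfli] add [ijxc] -> 14 lines: ympns qqxmx vbzp ghia ayrzh crl gmo ijxc ksgw dzfue iruf jnz dnqg hytrg
Hunk 3: at line 5 remove [gmo,ijxc,ksgw] add [jphva,hyyqa,uiw] -> 14 lines: ympns qqxmx vbzp ghia ayrzh crl jphva hyyqa uiw dzfue iruf jnz dnqg hytrg
Hunk 4: at line 1 remove [vbzp,ghia] add [tcend] -> 13 lines: ympns qqxmx tcend ayrzh crl jphva hyyqa uiw dzfue iruf jnz dnqg hytrg

Answer: ympns
qqxmx
tcend
ayrzh
crl
jphva
hyyqa
uiw
dzfue
iruf
jnz
dnqg
hytrg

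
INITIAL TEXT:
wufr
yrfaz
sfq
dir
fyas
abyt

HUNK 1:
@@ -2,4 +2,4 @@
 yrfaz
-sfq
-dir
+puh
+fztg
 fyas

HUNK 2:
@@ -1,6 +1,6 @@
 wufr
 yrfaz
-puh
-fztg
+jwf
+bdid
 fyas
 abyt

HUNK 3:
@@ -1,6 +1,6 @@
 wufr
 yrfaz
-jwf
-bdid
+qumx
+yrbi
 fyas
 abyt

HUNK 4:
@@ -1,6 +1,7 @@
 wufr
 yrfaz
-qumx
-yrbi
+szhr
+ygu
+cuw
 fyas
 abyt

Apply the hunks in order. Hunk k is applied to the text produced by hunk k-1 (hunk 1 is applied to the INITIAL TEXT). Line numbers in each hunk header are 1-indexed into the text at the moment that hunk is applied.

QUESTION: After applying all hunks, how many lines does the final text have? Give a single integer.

Answer: 7

Derivation:
Hunk 1: at line 2 remove [sfq,dir] add [puh,fztg] -> 6 lines: wufr yrfaz puh fztg fyas abyt
Hunk 2: at line 1 remove [puh,fztg] add [jwf,bdid] -> 6 lines: wufr yrfaz jwf bdid fyas abyt
Hunk 3: at line 1 remove [jwf,bdid] add [qumx,yrbi] -> 6 lines: wufr yrfaz qumx yrbi fyas abyt
Hunk 4: at line 1 remove [qumx,yrbi] add [szhr,ygu,cuw] -> 7 lines: wufr yrfaz szhr ygu cuw fyas abyt
Final line count: 7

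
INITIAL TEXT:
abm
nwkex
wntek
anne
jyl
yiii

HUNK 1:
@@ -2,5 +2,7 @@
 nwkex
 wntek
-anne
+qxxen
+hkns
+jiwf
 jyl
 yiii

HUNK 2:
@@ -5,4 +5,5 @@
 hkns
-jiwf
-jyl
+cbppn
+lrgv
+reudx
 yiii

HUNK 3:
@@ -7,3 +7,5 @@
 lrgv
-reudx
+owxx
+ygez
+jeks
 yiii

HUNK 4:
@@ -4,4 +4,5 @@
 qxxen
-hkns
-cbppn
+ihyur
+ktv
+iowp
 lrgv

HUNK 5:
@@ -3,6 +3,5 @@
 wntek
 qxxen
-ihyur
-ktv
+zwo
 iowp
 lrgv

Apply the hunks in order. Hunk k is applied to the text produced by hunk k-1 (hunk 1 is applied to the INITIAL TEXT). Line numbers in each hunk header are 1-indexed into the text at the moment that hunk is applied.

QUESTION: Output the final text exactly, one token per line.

Hunk 1: at line 2 remove [anne] add [qxxen,hkns,jiwf] -> 8 lines: abm nwkex wntek qxxen hkns jiwf jyl yiii
Hunk 2: at line 5 remove [jiwf,jyl] add [cbppn,lrgv,reudx] -> 9 lines: abm nwkex wntek qxxen hkns cbppn lrgv reudx yiii
Hunk 3: at line 7 remove [reudx] add [owxx,ygez,jeks] -> 11 lines: abm nwkex wntek qxxen hkns cbppn lrgv owxx ygez jeks yiii
Hunk 4: at line 4 remove [hkns,cbppn] add [ihyur,ktv,iowp] -> 12 lines: abm nwkex wntek qxxen ihyur ktv iowp lrgv owxx ygez jeks yiii
Hunk 5: at line 3 remove [ihyur,ktv] add [zwo] -> 11 lines: abm nwkex wntek qxxen zwo iowp lrgv owxx ygez jeks yiii

Answer: abm
nwkex
wntek
qxxen
zwo
iowp
lrgv
owxx
ygez
jeks
yiii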